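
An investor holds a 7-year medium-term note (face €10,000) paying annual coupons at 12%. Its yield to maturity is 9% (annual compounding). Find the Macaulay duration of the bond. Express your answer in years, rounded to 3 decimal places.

5.246 years

Periodic yield y = 0.09. Discount each cash flow and weight by its year:
  t   CF        PV=CF/(1+0.09)^t    t·PV
  1     1,200.00     1,100.9174     1,100.9174
  2     1,200.00     1,010.0160     2,020.0320
  3     1,200.00       926.6202     2,779.8605
  4     1,200.00       850.1103     3,400.4410
  5     1,200.00       779.9177     3,899.5883
  6     1,200.00       715.5208     4,293.1248
  7    11,200.00     6,126.7835    42,887.4848
  Σ                 11,509.8859    60,381.4488
Price P = Σ PV = 11,509.8859.
Macaulay duration = Σ(t·PV) / P = 60,381.4488 / 11,509.8859 = 5.24605 years.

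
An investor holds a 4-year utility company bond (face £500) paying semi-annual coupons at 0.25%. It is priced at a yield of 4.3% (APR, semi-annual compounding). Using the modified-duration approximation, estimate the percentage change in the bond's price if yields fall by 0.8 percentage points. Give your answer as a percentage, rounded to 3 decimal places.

Periodic yield y = 0.0215. Modified duration first:
  t   CF        PV=CF/(1+0.0215)^t    t·PV
  1        0.625         0.6118         0.6118
  2        0.625         0.5990         1.1979
  3        0.625         0.5864         1.7591
  4        0.625         0.5740         2.2961
  5        0.625         0.5619         2.8097
  6        0.625         0.5501         3.3007
  7        0.625         0.5385         3.7697
  8      500.625       422.2849     3,378.2793
  Σ                    426.3067     3,394.0243
P = 426.3067; D_Mac = 7.96146 half-year periods = 3.98073 yrs; D_mod = 3.98073/(1+0.0215) = 3.89695 yrs.
ΔP/P ≈ -D_mod · Δy = -3.89695 × (-0.008) = +0.031176 = +3.1176%.

+3.118%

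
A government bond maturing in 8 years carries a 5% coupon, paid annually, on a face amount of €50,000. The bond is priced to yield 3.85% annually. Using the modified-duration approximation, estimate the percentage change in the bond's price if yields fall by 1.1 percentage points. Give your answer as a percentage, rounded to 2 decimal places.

Periodic yield y = 0.0385. Modified duration first:
  t   CF        PV=CF/(1+0.0385)^t    t·PV
  1     2,500.00     2,407.3182     2,407.3182
  2     2,500.00     2,318.0725     4,636.1449
  3     2,500.00     2,232.1353     6,696.4058
  4     2,500.00     2,149.3840     8,597.5359
  5     2,500.00     2,069.7005    10,348.5025
  6     2,500.00     1,992.9711    11,957.8267
  7     2,500.00     1,919.0863    13,433.6040
  8    52,500.00    38,806.7521   310,454.0169
  Σ                 53,895.4199   368,531.3548
P = 53,895.4199; D_Mac = 6.83790 yrs; D_mod = 6.83790/(1+0.0385) = 6.58440 yrs.
ΔP/P ≈ -D_mod · Δy = -6.58440 × (-0.011) = +0.072428 = +7.2428%.

+7.24%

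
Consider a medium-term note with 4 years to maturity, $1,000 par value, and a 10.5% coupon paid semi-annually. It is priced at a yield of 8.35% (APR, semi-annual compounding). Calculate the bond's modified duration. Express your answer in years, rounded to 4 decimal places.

3.2560 years

Periodic yield y = 0.04175. First find Macaulay duration:
  t   CF        PV=CF/(1+0.04175)^t    t·PV
  1        52.50        50.3960        50.3960
  2        52.50        48.3763        96.7525
  3        52.50        46.4375       139.3125
  4        52.50        44.5764       178.3057
  5        52.50        42.7899       213.9497
  6        52.50        41.0751       246.4504
  7        52.50        39.4289       276.0023
  8     1,052.50       758.7768     6,070.2142
  Σ                  1,071.8568     7,271.3834
P = 1,071.8568; Macaulay duration = 7,271.3834 / 1,071.8568 = 6.78391 half-year periods = 3.39196 years.
Modified duration = D_Mac / (1 + y) = 3.39196 / 1.04175 = 3.25602 years.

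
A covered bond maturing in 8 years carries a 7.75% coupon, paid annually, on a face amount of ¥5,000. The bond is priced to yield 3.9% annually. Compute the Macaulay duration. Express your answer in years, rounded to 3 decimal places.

Periodic yield y = 0.039. Discount each cash flow and weight by its year:
  t   CF        PV=CF/(1+0.039)^t    t·PV
  1       387.50       372.9548       372.9548
  2       387.50       358.9555       717.9110
  3       387.50       345.4817     1,036.4451
  4       387.50       332.5137     1,330.0547
  5       387.50       320.0324     1,600.1621
  6       387.50       308.0196     1,848.1179
  7       387.50       296.4578     2,075.2046
  8     5,387.50     3,967.0064    31,736.0513
  Σ                  6,301.4219    40,716.9015
Price P = Σ PV = 6,301.4219.
Macaulay duration = Σ(t·PV) / P = 40,716.9015 / 6,301.4219 = 6.46154 years.

6.462 years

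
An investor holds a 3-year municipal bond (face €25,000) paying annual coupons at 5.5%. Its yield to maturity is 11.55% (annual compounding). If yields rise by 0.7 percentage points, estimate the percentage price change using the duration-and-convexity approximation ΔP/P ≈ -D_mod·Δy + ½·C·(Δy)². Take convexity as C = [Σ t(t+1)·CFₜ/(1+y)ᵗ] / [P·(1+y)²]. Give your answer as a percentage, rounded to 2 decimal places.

-1.76%

With y = 0.1155:
  t   CF        PV=CF/(1+0.1155)^t    t·PV        t(t+1)·PV
  1     1,375.00     1,232.6311     1,232.6311       2,465.2622
  2     1,375.00     1,105.0032     2,210.0065       6,630.0194
  3    26,375.00    19,001.3188    57,003.9564     228,015.8256
  Σ                 21,338.9531    60,446.5940     237,111.1072
P = 21,338.9531; D_Mac = 2.83269 yrs; D_mod = 2.53939 yrs; C = 8.92976.
Duration effect: -2.53939 × (+0.007) = -0.017776
Convexity effect: 0.5 × 8.92976 × (0.007)² = +0.0002188
ΔP/P ≈ -0.017776 + 0.0002188 = -0.017557 = -1.7557%.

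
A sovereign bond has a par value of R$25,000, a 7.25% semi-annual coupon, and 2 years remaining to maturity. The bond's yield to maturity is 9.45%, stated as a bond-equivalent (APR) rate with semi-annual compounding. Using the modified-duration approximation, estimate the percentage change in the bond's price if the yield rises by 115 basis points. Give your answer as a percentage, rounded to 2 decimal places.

-2.08%

Periodic yield y = 0.04725. Modified duration first:
  t   CF        PV=CF/(1+0.04725)^t    t·PV
  1       906.25       865.3617       865.3617
  2       906.25       826.3181     1,652.6363
  3       906.25       789.0362     2,367.1085
  4    25,906.25    21,537.8861    86,151.5444
  Σ                 24,018.6021    91,036.6509
P = 24,018.6021; D_Mac = 3.79026 half-year periods = 1.89513 yrs; D_mod = 1.89513/(1+0.04725) = 1.80962 yrs.
ΔP/P ≈ -D_mod · Δy = -1.80962 × (+0.0115) = -0.020811 = -2.0811%.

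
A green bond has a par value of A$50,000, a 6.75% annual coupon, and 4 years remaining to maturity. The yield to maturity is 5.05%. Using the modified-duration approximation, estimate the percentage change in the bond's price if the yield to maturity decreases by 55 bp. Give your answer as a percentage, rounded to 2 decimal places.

+1.91%

Periodic yield y = 0.0505. Modified duration first:
  t   CF        PV=CF/(1+0.0505)^t    t·PV
  1     3,375.00     3,212.7558     3,212.7558
  2     3,375.00     3,058.3111     6,116.6222
  3     3,375.00     2,911.2909     8,733.8728
  4    53,375.00    43,828.2027   175,312.8106
  Σ                 53,010.5605   193,376.0615
P = 53,010.5605; D_Mac = 3.64788 yrs; D_mod = 3.64788/(1+0.0505) = 3.47252 yrs.
ΔP/P ≈ -D_mod · Δy = -3.47252 × (-0.0055) = +0.019099 = +1.9099%.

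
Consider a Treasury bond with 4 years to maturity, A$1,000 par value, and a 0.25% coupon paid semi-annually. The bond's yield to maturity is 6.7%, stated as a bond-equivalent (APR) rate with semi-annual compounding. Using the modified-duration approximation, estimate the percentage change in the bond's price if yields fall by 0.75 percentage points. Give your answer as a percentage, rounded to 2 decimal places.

Periodic yield y = 0.0335. Modified duration first:
  t   CF        PV=CF/(1+0.0335)^t    t·PV
  1         1.25         1.2095         1.2095
  2         1.25         1.1703         2.3406
  3         1.25         1.1323         3.3970
  4         1.25         1.0956         4.3826
  5         1.25         1.0601         5.3006
  6         1.25         1.0258         6.1546
  7         1.25         0.9925         6.9476
  8     1,001.25       769.2344     6,153.8750
  Σ                    776.9205     6,183.6074
P = 776.9205; D_Mac = 7.95912 half-year periods = 3.97956 yrs; D_mod = 3.97956/(1+0.0335) = 3.85057 yrs.
ΔP/P ≈ -D_mod · Δy = -3.85057 × (-0.0075) = +0.028879 = +2.8879%.

+2.89%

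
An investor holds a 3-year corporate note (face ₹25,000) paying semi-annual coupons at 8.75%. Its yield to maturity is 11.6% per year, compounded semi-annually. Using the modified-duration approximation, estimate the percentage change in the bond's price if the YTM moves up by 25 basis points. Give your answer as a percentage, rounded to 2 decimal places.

-0.64%

Periodic yield y = 0.058. Modified duration first:
  t   CF        PV=CF/(1+0.058)^t    t·PV
  1     1,093.75     1,033.7902     1,033.7902
  2     1,093.75       977.1174     1,954.2347
  3     1,093.75       923.5514     2,770.6541
  4     1,093.75       872.9219     3,491.6876
  5     1,093.75       825.0680     4,125.3398
  6    26,093.75    18,604.6923   111,628.1536
  Σ                 23,237.1411   125,003.8602
P = 23,237.1411; D_Mac = 5.37949 half-year periods = 2.68974 yrs; D_mod = 2.68974/(1+0.058) = 2.54229 yrs.
ΔP/P ≈ -D_mod · Δy = -2.54229 × (+0.0025) = -0.006356 = -0.6356%.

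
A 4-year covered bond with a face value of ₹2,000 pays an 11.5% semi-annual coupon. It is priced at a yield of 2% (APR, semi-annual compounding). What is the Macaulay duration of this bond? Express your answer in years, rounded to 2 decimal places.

Periodic yield y = 0.01. Discount each cash flow and weight by its period:
  t   CF        PV=CF/(1+0.01)^t    t·PV
  1       115.00       113.8614       113.8614
  2       115.00       112.7340       225.4681
  3       115.00       111.6179       334.8536
  4       115.00       110.5127       442.0510
  5       115.00       109.4186       547.0928
  6       115.00       108.3352       650.0112
  7       115.00       107.2626       750.8380
  8     2,115.00     1,953.1670    15,625.3361
  Σ                  2,726.9094    18,689.5122
Price P = Σ PV = 2,726.9094.
Macaulay duration = Σ(t·PV) / P = 18,689.5122 / 2,726.9094 = 6.85373 half-year periods.
In years: 6.85373 / 2 = 3.42687 years.

3.43 years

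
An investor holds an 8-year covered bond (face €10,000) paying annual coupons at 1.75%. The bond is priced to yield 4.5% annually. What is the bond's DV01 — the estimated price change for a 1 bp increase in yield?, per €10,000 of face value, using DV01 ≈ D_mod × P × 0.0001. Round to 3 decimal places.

Periodic yield y = 0.045.
  t   CF        PV=CF/(1+0.045)^t    t·PV
  1       175.00       167.4641       167.4641
  2       175.00       160.2527       320.5055
  3       175.00       153.3519       460.0557
  4       175.00       146.7482       586.9929
  5       175.00       140.4289       702.1447
  6       175.00       134.3818       806.2905
  7       175.00       128.5950       900.1649
  8    10,175.00     7,154.9087    57,239.2693
  Σ                  8,186.1313    61,182.8876
P = 8,186.1313; D_Mac = 7.47397 yrs; D_mod = 7.15212 yrs.
DV01 ≈ 7.15212 × 8,186.1313 × 0.0001 = 5.854822.

€5.855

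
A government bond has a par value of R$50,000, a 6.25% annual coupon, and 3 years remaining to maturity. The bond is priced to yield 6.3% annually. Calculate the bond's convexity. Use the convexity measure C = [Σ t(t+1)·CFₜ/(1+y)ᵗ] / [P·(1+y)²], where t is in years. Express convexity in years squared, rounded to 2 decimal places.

With y = 0.063:
  t   CF        PV=CF/(1+0.063)^t    t·PV        t(t+1)·PV
  1     3,125.00     2,939.7930     2,939.7930       5,879.5861
  2     3,125.00     2,765.5626     5,531.1252      16,593.3756
  3    53,125.00    44,228.1883   132,684.5648     530,738.2591
  Σ                 49,933.5439   141,155.4830     553,211.2207
P = 49,933.5439.
Convexity = Σ t(t+1)·PV / [P·(1+y)²] = 553,211.2207 / (49,933.5439 × 1.129969) = 9.80465.

9.80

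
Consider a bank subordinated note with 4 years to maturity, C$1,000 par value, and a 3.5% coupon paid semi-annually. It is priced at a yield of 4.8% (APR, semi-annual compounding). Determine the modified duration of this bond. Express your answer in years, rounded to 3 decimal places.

3.672 years

Periodic yield y = 0.024. First find Macaulay duration:
  t   CF        PV=CF/(1+0.024)^t    t·PV
  1        17.50        17.0898        17.0898
  2        17.50        16.6893        33.3786
  3        17.50        16.2981        48.8944
  4        17.50        15.9162        63.6646
  5        17.50        15.5431        77.7156
  6        17.50        15.1788        91.0730
  7        17.50        14.8231       103.7615
  8     1,017.50       841.6563     6,733.2502
  Σ                    953.1947     7,168.8278
P = 953.1947; Macaulay duration = 7,168.8278 / 953.1947 = 7.52084 half-year periods = 3.76042 years.
Modified duration = D_Mac / (1 + y) = 3.76042 / 1.024 = 3.67229 years.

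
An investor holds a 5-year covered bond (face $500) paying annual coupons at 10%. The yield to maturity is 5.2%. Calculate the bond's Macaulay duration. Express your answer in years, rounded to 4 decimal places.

Periodic yield y = 0.052. Discount each cash flow and weight by its year:
  t   CF        PV=CF/(1+0.052)^t    t·PV
  1        50.00        47.5285        47.5285
  2        50.00        45.1792        90.3584
  3        50.00        42.9460       128.8380
  4        50.00        40.8232       163.2928
  5       550.00       426.8586     2,134.2928
  Σ                    603.3355     2,564.3105
Price P = Σ PV = 603.3355.
Macaulay duration = Σ(t·PV) / P = 2,564.3105 / 603.3355 = 4.25022 years.

4.2502 years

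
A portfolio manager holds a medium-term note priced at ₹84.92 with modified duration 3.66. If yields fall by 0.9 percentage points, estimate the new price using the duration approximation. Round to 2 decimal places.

₹87.72

Duration approximation: ΔP/P ≈ -D_mod · Δy = -3.66 × (-0.009) = +0.032940.
New price ≈ 84.92 × (1 + 0.032940) = 87.7172648.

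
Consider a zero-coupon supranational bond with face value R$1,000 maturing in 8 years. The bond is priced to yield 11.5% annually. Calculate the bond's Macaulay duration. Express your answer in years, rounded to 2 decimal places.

A zero-coupon bond has a single cash flow at maturity, so its Macaulay duration equals its maturity: 8 years.

8.00 years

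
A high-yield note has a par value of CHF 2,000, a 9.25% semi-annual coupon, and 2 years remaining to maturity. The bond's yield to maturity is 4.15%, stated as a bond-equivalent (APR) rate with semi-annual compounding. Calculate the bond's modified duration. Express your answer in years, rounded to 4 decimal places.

Periodic yield y = 0.02075. First find Macaulay duration:
  t   CF        PV=CF/(1+0.02075)^t    t·PV
  1        92.50        90.6196        90.6196
  2        92.50        88.7775       177.5550
  3        92.50        86.9728       260.9185
  4     2,092.50     1,927.4713     7,709.8851
  Σ                  2,193.8412     8,238.9782
P = 2,193.8412; Macaulay duration = 8,238.9782 / 2,193.8412 = 3.75550 half-year periods = 1.87775 years.
Modified duration = D_Mac / (1 + y) = 1.87775 / 1.02075 = 1.83958 years.

1.8396 years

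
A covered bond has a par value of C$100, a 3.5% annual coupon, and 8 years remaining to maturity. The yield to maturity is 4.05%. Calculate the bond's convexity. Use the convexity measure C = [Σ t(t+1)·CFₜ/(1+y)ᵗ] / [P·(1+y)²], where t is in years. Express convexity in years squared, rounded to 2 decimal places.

With y = 0.0405:
  t   CF        PV=CF/(1+0.0405)^t    t·PV        t(t+1)·PV
  1         3.50         3.3638         3.3638           6.7275
  2         3.50         3.2328         6.4657          19.3970
  3         3.50         3.1070         9.3210          37.2840
  4         3.50         2.9861        11.9443          59.7214
  5         3.50         2.8698        14.3492          86.0952
  6         3.50         2.7581        16.5488         115.8417
  7         3.50         2.6508        18.5555         148.4436
  8       103.50        75.3362       602.6895       5,424.2059
  Σ                     96.3046       683.2377       5,897.7164
P = 96.3046.
Convexity = Σ t(t+1)·PV / [P·(1+y)²] = 5,897.7164 / (96.3046 × 1.082640) = 56.56562.

56.57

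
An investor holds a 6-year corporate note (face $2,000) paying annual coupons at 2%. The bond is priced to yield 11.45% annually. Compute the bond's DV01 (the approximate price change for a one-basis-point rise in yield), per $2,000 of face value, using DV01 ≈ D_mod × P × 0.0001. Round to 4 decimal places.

Periodic yield y = 0.1145.
  t   CF        PV=CF/(1+0.1145)^t    t·PV
  1        40.00        35.8905        35.8905
  2        40.00        32.2033        64.4065
  3        40.00        28.8948        86.6844
  4        40.00        25.9262       103.7050
  5        40.00        23.2627       116.3134
  6     2,040.00     1,064.5100     6,387.0598
  Σ                  1,210.6875     6,794.0596
P = 1,210.6875; D_Mac = 5.61174 yrs; D_mod = 5.03521 yrs.
DV01 ≈ 5.03521 × 1,210.6875 × 0.0001 = 0.609606.

$0.6096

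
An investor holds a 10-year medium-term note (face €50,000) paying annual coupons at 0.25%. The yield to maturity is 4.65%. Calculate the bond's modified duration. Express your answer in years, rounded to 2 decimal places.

9.42 years

Periodic yield y = 0.0465. First find Macaulay duration:
  t   CF        PV=CF/(1+0.0465)^t    t·PV
  1       125.00       119.4458       119.4458
  2       125.00       114.1383       228.2767
  3       125.00       109.0667       327.2002
  4       125.00       104.2205       416.8819
  5       125.00        99.5896       497.9478
  6       125.00        95.1644       570.9865
  7       125.00        90.9359       636.5513
  8       125.00        86.8953       695.1622
  9       125.00        83.0342       747.3077
  10   50,125.00    31,817.2074   318,172.0740
  Σ                 32,719.6981   322,411.8341
P = 32,719.6981; Macaulay duration = 322,411.8341 / 32,719.6981 = 9.85375 years.
Modified duration = D_Mac / (1 + y) = 9.85375 / 1.0465 = 9.41591 years.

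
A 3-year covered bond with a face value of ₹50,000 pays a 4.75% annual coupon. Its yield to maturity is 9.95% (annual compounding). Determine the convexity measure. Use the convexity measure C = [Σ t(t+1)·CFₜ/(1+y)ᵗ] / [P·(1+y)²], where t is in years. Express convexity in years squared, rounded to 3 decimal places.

9.292

With y = 0.0995:
  t   CF        PV=CF/(1+0.0995)^t    t·PV        t(t+1)·PV
  1     2,375.00     2,160.0728     2,160.0728       4,320.1455
  2     2,375.00     1,964.5955     3,929.1910      11,787.5730
  3    52,375.00    39,403.8208   118,211.4623     472,845.8491
  Σ                 43,528.4890   124,300.7261     488,953.5677
P = 43,528.4890.
Convexity = Σ t(t+1)·PV / [P·(1+y)²] = 488,953.5677 / (43,528.4890 × 1.208900) = 9.29188.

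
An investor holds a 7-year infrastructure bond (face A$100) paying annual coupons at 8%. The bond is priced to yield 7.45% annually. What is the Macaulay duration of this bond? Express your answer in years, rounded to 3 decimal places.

5.645 years

Periodic yield y = 0.0745. Discount each cash flow and weight by its year:
  t   CF        PV=CF/(1+0.0745)^t    t·PV
  1         8.00         7.4453         7.4453
  2         8.00         6.9291        13.8582
  3         8.00         6.4487        19.3460
  4         8.00         6.0016        24.0062
  5         8.00         5.5854        27.9272
  6         8.00         5.1982        31.1891
  7       108.00        65.3099       457.1691
  Σ                    102.9182       580.9412
Price P = Σ PV = 102.9182.
Macaulay duration = Σ(t·PV) / P = 580.9412 / 102.9182 = 5.64469 years.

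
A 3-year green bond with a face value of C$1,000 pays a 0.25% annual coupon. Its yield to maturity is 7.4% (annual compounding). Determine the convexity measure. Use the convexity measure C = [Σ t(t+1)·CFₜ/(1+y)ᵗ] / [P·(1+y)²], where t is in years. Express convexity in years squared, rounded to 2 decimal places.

With y = 0.074:
  t   CF        PV=CF/(1+0.074)^t    t·PV        t(t+1)·PV
  1         2.50         2.3277         2.3277           4.6555
  2         2.50         2.1674         4.3347          13.0042
  3     1,002.50       809.2292     2,427.6876       9,710.7502
  Σ                    813.7243     2,434.3500       9,728.4099
P = 813.7243.
Convexity = Σ t(t+1)·PV / [P·(1+y)²] = 9,728.4099 / (813.7243 × 1.153476) = 10.36468.

10.36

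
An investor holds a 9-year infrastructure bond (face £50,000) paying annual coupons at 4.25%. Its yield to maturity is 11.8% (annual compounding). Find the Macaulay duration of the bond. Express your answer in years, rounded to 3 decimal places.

7.184 years

Periodic yield y = 0.118. Discount each cash flow and weight by its year:
  t   CF        PV=CF/(1+0.118)^t    t·PV
  1     2,125.00     1,900.7156     1,900.7156
  2     2,125.00     1,700.1034     3,400.2067
  3     2,125.00     1,520.6649     4,561.9947
  4     2,125.00     1,360.1654     5,440.6616
  5     2,125.00     1,216.6059     6,083.0295
  6     2,125.00     1,088.1985     6,529.1909
  7     2,125.00       973.3439     6,813.4073
  8     2,125.00       870.6117     6,964.8937
  9    52,125.00    19,101.6039   171,914.4355
  Σ                 29,732.0131   213,608.5354
Price P = Σ PV = 29,732.0131.
Macaulay duration = Σ(t·PV) / P = 213,608.5354 / 29,732.0131 = 7.18446 years.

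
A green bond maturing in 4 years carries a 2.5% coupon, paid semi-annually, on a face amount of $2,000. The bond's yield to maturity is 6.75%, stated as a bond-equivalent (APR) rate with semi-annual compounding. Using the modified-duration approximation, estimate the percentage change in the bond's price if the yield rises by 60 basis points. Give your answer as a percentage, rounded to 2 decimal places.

Periodic yield y = 0.03375. Modified duration first:
  t   CF        PV=CF/(1+0.03375)^t    t·PV
  1        25.00        24.1838        24.1838
  2        25.00        23.3942        46.7885
  3        25.00        22.6305        67.8914
  4        25.00        21.8916        87.5665
  5        25.00        21.1769       105.8845
  6        25.00        20.4855       122.9131
  7        25.00        19.8167       138.7169
  8     2,025.00     1,552.7475    12,421.9802
  Σ                  1,706.3268    13,015.9249
P = 1,706.3268; D_Mac = 7.62804 half-year periods = 3.81402 yrs; D_mod = 3.81402/(1+0.03375) = 3.68950 yrs.
ΔP/P ≈ -D_mod · Δy = -3.68950 × (+0.006) = -0.022137 = -2.2137%.

-2.21%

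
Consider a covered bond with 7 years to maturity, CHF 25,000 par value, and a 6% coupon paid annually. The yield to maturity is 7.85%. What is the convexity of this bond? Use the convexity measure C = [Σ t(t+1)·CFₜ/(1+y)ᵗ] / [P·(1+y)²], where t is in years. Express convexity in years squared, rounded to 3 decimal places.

37.781

With y = 0.0785:
  t   CF        PV=CF/(1+0.0785)^t    t·PV        t(t+1)·PV
  1     1,500.00     1,390.8206     1,390.8206       2,781.6412
  2     1,500.00     1,289.5879     2,579.1759       7,737.5276
  3     1,500.00     1,195.7236     3,587.1709      14,348.6835
  4     1,500.00     1,108.6914     4,434.7654      22,173.8271
  5     1,500.00     1,027.9938     5,139.9692      30,839.8152
  6     1,500.00       953.1700     5,719.0200      40,033.1398
  7    26,500.00    15,613.6639   109,295.6476     874,365.1812
  Σ                 22,579.6513   132,146.5696     992,279.8155
P = 22,579.6513.
Convexity = Σ t(t+1)·PV / [P·(1+y)²] = 992,279.8155 / (22,579.6513 × 1.163162) = 37.78128.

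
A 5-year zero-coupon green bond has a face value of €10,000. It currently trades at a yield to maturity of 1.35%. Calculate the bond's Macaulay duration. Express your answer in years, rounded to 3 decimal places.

A zero-coupon bond has a single cash flow at maturity, so its Macaulay duration equals its maturity: 5 years.

5.000 years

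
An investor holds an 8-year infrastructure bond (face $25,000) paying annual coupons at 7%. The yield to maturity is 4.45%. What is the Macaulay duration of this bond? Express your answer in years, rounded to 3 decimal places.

Periodic yield y = 0.0445. Discount each cash flow and weight by its year:
  t   CF        PV=CF/(1+0.0445)^t    t·PV
  1     1,750.00     1,675.4428     1,675.4428
  2     1,750.00     1,604.0620     3,208.1241
  3     1,750.00     1,535.7224     4,607.1672
  4     1,750.00     1,470.2943     5,881.1772
  5     1,750.00     1,407.6537     7,038.2685
  6     1,750.00     1,347.6819     8,086.0912
  7     1,750.00     1,290.2651     9,031.8555
  8    26,750.00    18,882.3582   151,058.8655
  Σ                 29,213.4803   190,586.9919
Price P = Σ PV = 29,213.4803.
Macaulay duration = Σ(t·PV) / P = 190,586.9919 / 29,213.4803 = 6.52394 years.

6.524 years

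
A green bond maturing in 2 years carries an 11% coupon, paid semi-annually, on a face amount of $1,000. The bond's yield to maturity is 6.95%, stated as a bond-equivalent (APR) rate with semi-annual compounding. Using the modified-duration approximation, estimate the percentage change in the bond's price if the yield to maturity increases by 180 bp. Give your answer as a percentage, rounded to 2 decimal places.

-3.23%

Periodic yield y = 0.03475. Modified duration first:
  t   CF        PV=CF/(1+0.03475)^t    t·PV
  1        55.00        53.1529        53.1529
  2        55.00        51.3679       102.7358
  3        55.00        49.6428       148.9284
  4     1,055.00       920.2604     3,681.0415
  Σ                  1,074.4240     3,985.8587
P = 1,074.4240; D_Mac = 3.70976 half-year periods = 1.85488 yrs; D_mod = 1.85488/(1+0.03475) = 1.79259 yrs.
ΔP/P ≈ -D_mod · Δy = -1.79259 × (+0.018) = -0.032267 = -3.2267%.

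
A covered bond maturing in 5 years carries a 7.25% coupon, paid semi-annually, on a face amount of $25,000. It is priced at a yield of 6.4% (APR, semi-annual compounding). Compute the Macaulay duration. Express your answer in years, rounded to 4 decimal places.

Periodic yield y = 0.032. Discount each cash flow and weight by its period:
  t   CF        PV=CF/(1+0.032)^t    t·PV
  1       906.25       878.1492       878.1492
  2       906.25       850.9198     1,701.8396
  3       906.25       824.5347     2,473.6040
  4       906.25       798.9677     3,195.8709
  5       906.25       774.1935     3,870.9676
  6       906.25       750.1875     4,501.1251
  7       906.25       726.9259     5,088.4812
  8       906.25       704.3856     5,635.0844
  9       906.25       682.5441     6,142.8973
  10   25,906.25    18,906.3450   189,063.4503
  Σ                 25,897.1531   222,551.4698
Price P = Σ PV = 25,897.1531.
Macaulay duration = Σ(t·PV) / P = 222,551.4698 / 25,897.1531 = 8.59367 half-year periods.
In years: 8.59367 / 2 = 4.29683 years.

4.2968 years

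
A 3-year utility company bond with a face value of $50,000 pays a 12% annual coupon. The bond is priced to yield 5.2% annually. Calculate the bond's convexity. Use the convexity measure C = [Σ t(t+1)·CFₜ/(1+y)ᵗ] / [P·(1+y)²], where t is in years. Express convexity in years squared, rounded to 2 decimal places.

With y = 0.052:
  t   CF        PV=CF/(1+0.052)^t    t·PV        t(t+1)·PV
  1     6,000.00     5,703.4221     5,703.4221      11,406.8441
  2     6,000.00     5,421.5039    10,843.0077      32,529.0231
  3    56,000.00    48,099.5272   144,298.5816     577,194.3265
  Σ                 59,224.4531   160,845.0114     621,130.1938
P = 59,224.4531.
Convexity = Σ t(t+1)·PV / [P·(1+y)²] = 621,130.1938 / (59,224.4531 × 1.106704) = 9.47655.

9.48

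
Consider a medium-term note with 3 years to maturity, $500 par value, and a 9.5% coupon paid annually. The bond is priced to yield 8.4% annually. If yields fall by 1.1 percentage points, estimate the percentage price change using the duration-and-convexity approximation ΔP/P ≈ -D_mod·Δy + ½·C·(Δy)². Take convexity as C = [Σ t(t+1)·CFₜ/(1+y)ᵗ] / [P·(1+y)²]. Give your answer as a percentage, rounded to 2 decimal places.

+2.85%

With y = 0.084:
  t   CF        PV=CF/(1+0.084)^t    t·PV        t(t+1)·PV
  1        47.50        43.8192        43.8192          87.6384
  2        47.50        40.4236        80.8472         242.5416
  3       547.50       429.8296     1,289.4887       5,157.9547
  Σ                    514.0724     1,414.1551       5,488.1347
P = 514.0724; D_Mac = 2.75089 yrs; D_mod = 2.53772 yrs; C = 9.08536.
Duration effect: -2.53772 × (-0.011) = +0.027915
Convexity effect: 0.5 × 9.08536 × (-0.011)² = +0.0005497
ΔP/P ≈ +0.027915 + 0.0005497 = +0.028465 = +2.8465%.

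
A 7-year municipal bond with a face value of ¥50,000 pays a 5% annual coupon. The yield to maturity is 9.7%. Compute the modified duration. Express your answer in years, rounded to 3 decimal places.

Periodic yield y = 0.097. First find Macaulay duration:
  t   CF        PV=CF/(1+0.097)^t    t·PV
  1     2,500.00     2,278.9426     2,278.9426
  2     2,500.00     2,077.4317     4,154.8634
  3     2,500.00     1,893.7390     5,681.2170
  4     2,500.00     1,726.2890     6,905.1559
  5     2,500.00     1,573.6454     7,868.2269
  6     2,500.00     1,434.4990     8,606.9939
  7    52,500.00    27,460.7826   192,225.4784
  Σ                 38,445.3292   227,720.8781
P = 38,445.3292; Macaulay duration = 227,720.8781 / 38,445.3292 = 5.92324 years.
Modified duration = D_Mac / (1 + y) = 5.92324 / 1.097 = 5.39949 years.

5.399 years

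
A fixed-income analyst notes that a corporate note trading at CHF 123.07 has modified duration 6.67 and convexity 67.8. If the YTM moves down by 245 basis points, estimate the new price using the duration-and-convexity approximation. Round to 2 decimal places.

Duration effect: -D_mod·Δy = -6.67 × (-0.0245) = +0.163415
Convexity effect: ½·C·(Δy)² = 0.5 × 67.8 × (-0.0245)² = +0.020348475
ΔP/P ≈ +0.163415 + 0.020348475 = +0.183763475
New price ≈ 123.07 × (1 + 0.183763475) = 145.68577086825.

CHF 145.69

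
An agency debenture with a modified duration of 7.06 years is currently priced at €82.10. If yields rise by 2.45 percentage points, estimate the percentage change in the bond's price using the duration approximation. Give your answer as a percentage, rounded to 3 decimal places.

Duration approximation: ΔP/P ≈ -D_mod · Δy = -7.06 × (+0.0245) = -0.172970.
As a percentage: -17.2970%.

-17.297%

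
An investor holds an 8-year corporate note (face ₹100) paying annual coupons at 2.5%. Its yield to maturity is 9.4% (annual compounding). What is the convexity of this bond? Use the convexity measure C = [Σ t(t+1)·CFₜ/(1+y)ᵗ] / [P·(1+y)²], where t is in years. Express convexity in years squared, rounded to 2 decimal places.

With y = 0.094:
  t   CF        PV=CF/(1+0.094)^t    t·PV        t(t+1)·PV
  1         2.50         2.2852         2.2852           4.5704
  2         2.50         2.0888         4.1777          12.5330
  3         2.50         1.9094         5.7281          22.9123
  4         2.50         1.7453         6.9812          34.9061
  5         2.50         1.5953         7.9767          47.8602
  6         2.50         1.4583         8.7496          61.2471
  7         2.50         1.3330         9.3308          74.6460
  8       102.50        49.9557       399.6458       3,596.8124
  Σ                     62.3710       444.8750       3,855.4875
P = 62.3710.
Convexity = Σ t(t+1)·PV / [P·(1+y)²] = 3,855.4875 / (62.3710 × 1.196836) = 51.64901.

51.65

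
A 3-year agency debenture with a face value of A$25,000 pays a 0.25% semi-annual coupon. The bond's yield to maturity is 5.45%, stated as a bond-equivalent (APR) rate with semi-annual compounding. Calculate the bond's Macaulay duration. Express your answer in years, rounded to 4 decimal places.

2.9897 years

Periodic yield y = 0.02725. Discount each cash flow and weight by its period:
  t   CF        PV=CF/(1+0.02725)^t    t·PV
  1        31.25        30.4210        30.4210
  2        31.25        29.6140        59.2281
  3        31.25        28.8285        86.4854
  4        31.25        28.0637       112.2549
  5        31.25        27.3193       136.5964
  6    25,031.25    21,302.2579   127,813.5474
  Σ                 21,446.5044   128,238.5332
Price P = Σ PV = 21,446.5044.
Macaulay duration = Σ(t·PV) / P = 128,238.5332 / 21,446.5044 = 5.97946 half-year periods.
In years: 5.97946 / 2 = 2.98973 years.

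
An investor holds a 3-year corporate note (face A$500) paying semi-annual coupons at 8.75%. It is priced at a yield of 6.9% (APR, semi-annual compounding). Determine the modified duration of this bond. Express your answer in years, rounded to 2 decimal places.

Periodic yield y = 0.0345. First find Macaulay duration:
  t   CF        PV=CF/(1+0.0345)^t    t·PV
  1       21.875        21.1455        21.1455
  2       21.875        20.4403        40.8806
  3       21.875        19.7586        59.2759
  4       21.875        19.0997        76.3987
  5       21.875        18.4627        92.3136
  6      521.875       425.7783     2,554.6698
  Σ                    524.6851     2,844.6840
P = 524.6851; Macaulay duration = 2,844.6840 / 524.6851 = 5.42170 half-year periods = 2.71085 years.
Modified duration = D_Mac / (1 + y) = 2.71085 / 1.0345 = 2.62044 years.

2.62 years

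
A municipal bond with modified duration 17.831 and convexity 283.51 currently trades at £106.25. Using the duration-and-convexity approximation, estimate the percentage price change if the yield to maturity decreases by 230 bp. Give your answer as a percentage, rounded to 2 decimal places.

Duration effect: -D_mod·Δy = -17.831 × (-0.023) = +0.410113
Convexity effect: ½·C·(Δy)² = 0.5 × 283.51 × (-0.023)² = +0.074988395
ΔP/P ≈ +0.410113 + 0.074988395 = +0.485101395
= +48.5101395%.

+48.51%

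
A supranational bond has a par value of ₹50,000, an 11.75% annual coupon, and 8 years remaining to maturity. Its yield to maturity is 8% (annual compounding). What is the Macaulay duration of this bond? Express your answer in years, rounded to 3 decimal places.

Periodic yield y = 0.08. Discount each cash flow and weight by its year:
  t   CF        PV=CF/(1+0.08)^t    t·PV
  1     5,875.00     5,439.8148     5,439.8148
  2     5,875.00     5,036.8656    10,073.7311
  3     5,875.00     4,663.7644    13,991.2932
  4     5,875.00     4,318.3004    17,273.2015
  5     5,875.00     3,998.4263    19,992.1314
  6     5,875.00     3,702.2466    22,213.4793
  7     5,875.00     3,428.0061    23,996.0425
  8    55,875.00    30,187.5239   241,500.1914
  Σ                 60,774.9480   354,479.8854
Price P = Σ PV = 60,774.9480.
Macaulay duration = Σ(t·PV) / P = 354,479.8854 / 60,774.9480 = 5.83266 years.

5.833 years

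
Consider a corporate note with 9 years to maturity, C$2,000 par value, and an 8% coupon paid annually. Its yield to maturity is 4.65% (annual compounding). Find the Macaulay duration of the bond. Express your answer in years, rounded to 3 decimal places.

6.999 years

Periodic yield y = 0.0465. Discount each cash flow and weight by its year:
  t   CF        PV=CF/(1+0.0465)^t    t·PV
  1       160.00       152.8906       152.8906
  2       160.00       146.0971       292.1941
  3       160.00       139.6054       418.8163
  4       160.00       133.4022       533.6089
  5       160.00       127.4746       637.3732
  6       160.00       121.8105       730.8628
  7       160.00       116.3980       814.7857
  8       160.00       111.2259       889.8076
  9     2,160.00     1,434.8307    12,913.4762
  Σ                  2,483.7350    17,383.8154
Price P = Σ PV = 2,483.7350.
Macaulay duration = Σ(t·PV) / P = 17,383.8154 / 2,483.7350 = 6.99906 years.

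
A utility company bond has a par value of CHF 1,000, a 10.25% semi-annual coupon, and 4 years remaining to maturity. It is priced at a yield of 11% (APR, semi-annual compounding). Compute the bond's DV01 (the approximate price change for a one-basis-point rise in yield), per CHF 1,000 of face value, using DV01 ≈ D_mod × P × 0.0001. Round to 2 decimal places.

CHF 0.31

Periodic yield y = 0.055.
  t   CF        PV=CF/(1+0.055)^t    t·PV
  1        51.25        48.5782        48.5782
  2        51.25        46.0457        92.0914
  3        51.25        43.6452       130.9356
  4        51.25        41.3699       165.4794
  5        51.25        39.2131       196.0657
  6        51.25        37.1688       223.0131
  7        51.25        35.2311       246.6180
  8     1,051.25       684.9933     5,479.9465
  Σ                    976.2454     6,582.7278
P = 976.2454; D_Mac = 6.74290 half-year periods = 3.37145 yrs; D_mod = 3.19569 yrs.
DV01 ≈ 3.19569 × 976.2454 × 0.0001 = 0.311978.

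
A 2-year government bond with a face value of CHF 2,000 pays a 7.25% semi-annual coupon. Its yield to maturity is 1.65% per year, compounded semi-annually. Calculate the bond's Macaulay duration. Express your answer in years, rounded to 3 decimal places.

1.903 years

Periodic yield y = 0.00825. Discount each cash flow and weight by its period:
  t   CF        PV=CF/(1+0.00825)^t    t·PV
  1        72.50        71.9068        71.9068
  2        72.50        71.3184       142.6368
  3        72.50        70.7348       212.2045
  4     2,072.50     2,005.4952     8,021.9806
  Σ                  2,219.4551     8,448.7287
Price P = Σ PV = 2,219.4551.
Macaulay duration = Σ(t·PV) / P = 8,448.7287 / 2,219.4551 = 3.80667 half-year periods.
In years: 3.80667 / 2 = 1.90333 years.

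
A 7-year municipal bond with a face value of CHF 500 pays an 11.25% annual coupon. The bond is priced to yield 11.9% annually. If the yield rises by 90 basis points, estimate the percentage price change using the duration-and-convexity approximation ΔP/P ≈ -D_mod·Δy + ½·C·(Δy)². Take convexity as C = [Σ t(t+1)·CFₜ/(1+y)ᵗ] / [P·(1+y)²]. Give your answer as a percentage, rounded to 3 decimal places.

-4.040%

With y = 0.119:
  t   CF        PV=CF/(1+0.119)^t    t·PV        t(t+1)·PV
  1        56.25        50.2681        50.2681         100.5362
  2        56.25        44.9223        89.8447         269.5340
  3        56.25        40.1451       120.4352         481.7409
  4        56.25        35.8758       143.5034         717.5170
  5        56.25        32.0606       160.3032         961.8190
  6        56.25        28.6511       171.9069       1,203.3482
  7       556.25       253.1975     1,772.3825      14,179.0602
  Σ                    485.1206     2,508.6440      17,913.5554
P = 485.1206; D_Mac = 5.17118 yrs; D_mod = 4.62125 yrs; C = 29.48980.
Duration effect: -4.62125 × (+0.009) = -0.041591
Convexity effect: 0.5 × 29.48980 × (0.009)² = +0.0011943
ΔP/P ≈ -0.041591 + 0.0011943 = -0.040397 = -4.0397%.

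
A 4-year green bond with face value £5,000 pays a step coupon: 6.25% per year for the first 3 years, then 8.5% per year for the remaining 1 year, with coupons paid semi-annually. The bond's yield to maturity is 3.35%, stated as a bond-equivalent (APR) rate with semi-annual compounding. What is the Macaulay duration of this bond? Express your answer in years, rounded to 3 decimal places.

3.626 years

Periodic yield y = 0.01675. Discount each cash flow and weight by its period:
  t   CF        PV=CF/(1+0.01675)^t    t·PV
  1       156.25       153.6759       153.6759
  2       156.25       151.1443       302.2885
  3       156.25       148.6543       445.9629
  4       156.25       146.2054       584.8214
  5       156.25       143.7968       718.9838
  6       156.25       141.4279       848.5671
  7       212.50       189.1732     1,324.2126
  8     5,212.50     4,563.8632    36,510.9057
  Σ                  5,637.9409    40,889.4180
Price P = Σ PV = 5,637.9409.
Macaulay duration = Σ(t·PV) / P = 40,889.4180 / 5,637.9409 = 7.25254 half-year periods.
In years: 7.25254 / 2 = 3.62627 years.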